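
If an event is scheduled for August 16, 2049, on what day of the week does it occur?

January 1, 2049 is a Friday.
Jan 1, 2049 → Feb 1, 2049: 31 days (January has 31).
Feb 1, 2049 → Mar 1, 2049: 28 days (February has 28).
Mar 1, 2049 → Apr 1, 2049: 31 days (March has 31).
Apr 1, 2049 → May 1, 2049: 30 days (April has 30).
May 1, 2049 → Jun 1, 2049: 31 days (May has 31).
Jun 1, 2049 → Jul 1, 2049: 30 days (June has 30).
Jul 1, 2049 → Aug 1, 2049: 31 days (July has 31).
Aug 1, 2049 → Aug 16, 2049: 15 days.
Total: 227 days.
227 mod 7 = 3, so Friday + 3 = Monday.

Monday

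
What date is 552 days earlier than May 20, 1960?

November 15, 1958

−366 (one year; includes Feb 29, 1960) → May 20, 1959 (186 left).
−20 → Apr 30, 1959 (end of Apr, 30 days; 166 left).
−30 → Mar 31, 1959 (end of Mar, 31 days; 136 left).
−31 → Feb 28, 1959 (end of Feb, 28 days; 105 left).
−28 → Jan 31, 1959 (end of Jan, 31 days; 77 left).
−31 → Dec 31, 1958 (end of Dec, 31 days; 46 left).
−31 → Nov 30, 1958 (end of Nov, 30 days; 15 left).
−15 → Nov 15, 1958.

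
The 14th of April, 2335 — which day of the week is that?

Doomsday rule: the anchor day for the 2300s is Wednesday. For year 35: 35÷12 = 2 r 11, and 11÷4 = 2, so 2+11+2 = 15.
Wednesday + 15 ≡ Thursday — that's 2335's doomsday.
In April the doomsday date is Apr 4.
Apr 14 is 10 days after Apr 4; 10 mod 7 = 3, so Thursday + 3 = Sunday.

Sunday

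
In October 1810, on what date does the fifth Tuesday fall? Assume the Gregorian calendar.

October 1, 1810 is a Monday.
The first Tuesday is therefore October 2 (1 days later).
The fifth Tuesday is 2 + 4×7 = October 30.

October 30, 1810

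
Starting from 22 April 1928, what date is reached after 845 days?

August 15, 1930

+365 (one year) → Apr 22, 1929 (480 left).
+365 (one year) → Apr 22, 1930 (115 left).
Apr has 30 days: +9 → May 1, 1930 (106 left).
May has 31 days: +31 → Jun 1, 1930 (75 left).
Jun has 30 days: +30 → Jul 1, 1930 (45 left).
Jul has 31 days: +31 → Aug 1, 1930 (14 left).
+14 → Aug 15, 1930.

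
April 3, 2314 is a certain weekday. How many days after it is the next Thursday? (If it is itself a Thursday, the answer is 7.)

Apr 3, 2314 is a Friday.
From Friday to the next Thursday is 6 days.

6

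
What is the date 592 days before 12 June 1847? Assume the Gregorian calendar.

October 28, 1845

−365 (one year) → Jun 12, 1846 (227 left).
−12 → May 31, 1846 (end of May, 31 days; 215 left).
−31 → Apr 30, 1846 (end of Apr, 30 days; 184 left).
−30 → Mar 31, 1846 (end of Mar, 31 days; 154 left).
−31 → Feb 28, 1846 (end of Feb, 28 days; 123 left).
−28 → Jan 31, 1846 (end of Jan, 31 days; 95 left).
−31 → Dec 31, 1845 (end of Dec, 31 days; 64 left).
−31 → Nov 30, 1845 (end of Nov, 30 days; 33 left).
−30 → Oct 31, 1845 (end of Oct, 31 days; 3 left).
−3 → Oct 28, 1845.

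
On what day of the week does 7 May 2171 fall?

Tuesday

Doomsday rule: the anchor day for the 2100s is Sunday. For year 71: 71÷12 = 5 r 11, and 11÷4 = 2, so 5+11+2 = 18.
Sunday + 18 ≡ Thursday — that's 2171's doomsday.
In May the doomsday date is May 9.
May 7 is 2 days before May 9; 2 mod 7 = 2, so Thursday − 2 = Tuesday.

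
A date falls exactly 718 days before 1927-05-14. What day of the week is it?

Tuesday

First find the weekday of May 14, 1927. Doomsday rule: the anchor day for the 1900s is Wednesday. For year 27: 27÷12 = 2 r 3, and 3÷4 = 0, so 2+3+0 = 5.
Wednesday + 5 ≡ Monday — that's 1927's doomsday.
In May the doomsday date is May 9.
May 14 is 5 days after May 9; 5 mod 7 = 5, so Monday + 5 = Saturday.
718 mod 7 = 4, so 718 days before a Saturday is Saturday − 4 = Tuesday.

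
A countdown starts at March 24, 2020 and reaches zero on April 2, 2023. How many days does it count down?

Mar 24, 2020 → Mar 24, 2021: 365 days.
Mar 24, 2021 → Mar 24, 2022: 365 days.
Mar 24, 2022 → Apr 24, 2022: 31 days (March has 31).
Apr 24, 2022 → May 24, 2022: 30 days (April has 30).
May 24, 2022 → Jun 24, 2022: 31 days (May has 31).
Jun 24, 2022 → Jul 24, 2022: 30 days (June has 30).
Jul 24, 2022 → Aug 24, 2022: 31 days (July has 31).
Aug 24, 2022 → Sep 24, 2022: 31 days (August has 31).
Sep 24, 2022 → Oct 24, 2022: 30 days (September has 30).
Oct 24, 2022 → Nov 24, 2022: 31 days (October has 31).
Nov 24, 2022 → Dec 24, 2022: 30 days (November has 30).
Dec 24, 2022 → Jan 24, 2023: 31 days (December has 31).
Jan 24, 2023 → Feb 24, 2023: 31 days (January has 31).
Feb 24, 2023 → Mar 24, 2023: 28 days (February has 28).
Mar 24, 2023 → Apr 2, 2023: 9 days.
Total: 1104 days.

1104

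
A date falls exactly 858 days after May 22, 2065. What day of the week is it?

Tuesday

May 22, 2065 is a Friday.
858 mod 7 = 4, so 858 days after a Friday is Friday + 4 = Tuesday.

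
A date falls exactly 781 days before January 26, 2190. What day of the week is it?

First find the weekday of Jan 26, 2190. Doomsday rule: the anchor day for the 2100s is Sunday. For year 90: 90÷12 = 7 r 6, and 6÷4 = 1, so 7+6+1 = 14.
Sunday + 14 ≡ Sunday — that's 2190's doomsday.
In January the doomsday date is Jan 3 (2190 is not a leap year).
Jan 26 is 23 days after Jan 3; 23 mod 7 = 2, so Sunday + 2 = Tuesday.
781 mod 7 = 4, so 781 days before a Tuesday is Tuesday − 4 = Friday.

Friday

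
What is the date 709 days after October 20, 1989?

September 29, 1991

+365 (one year) → Oct 20, 1990 (344 left).
Oct has 31 days: +12 → Nov 1, 1990 (332 left).
Nov has 30 days: +30 → Dec 1, 1990 (302 left).
Dec has 31 days: +31 → Jan 1, 1991 (271 left).
Jan has 31 days: +31 → Feb 1, 1991 (240 left).
Feb has 28 days: +28 → Mar 1, 1991 (212 left).
Mar has 31 days: +31 → Apr 1, 1991 (181 left).
Apr has 30 days: +30 → May 1, 1991 (151 left).
May has 31 days: +31 → Jun 1, 1991 (120 left).
Jun has 30 days: +30 → Jul 1, 1991 (90 left).
Jul has 31 days: +31 → Aug 1, 1991 (59 left).
Aug has 31 days: +31 → Sep 1, 1991 (28 left).
+28 → Sep 29, 1991.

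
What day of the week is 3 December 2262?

Wednesday

Doomsday rule: the anchor day for the 2200s is Friday. For year 62: 62÷12 = 5 r 2, and 2÷4 = 0, so 5+2+0 = 7.
Friday + 7 ≡ Friday — that's 2262's doomsday.
In December the doomsday date is Dec 12.
Dec 3 is 9 days before Dec 12; 9 mod 7 = 2, so Friday − 2 = Wednesday.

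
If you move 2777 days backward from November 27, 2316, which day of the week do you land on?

Wednesday

First find the weekday of Nov 27, 2316. Doomsday rule: the anchor day for the 2300s is Wednesday. For year 16: 16÷12 = 1 r 4, and 4÷4 = 1, so 1+4+1 = 6.
Wednesday + 6 ≡ Tuesday — that's 2316's doomsday.
In November the doomsday date is Nov 7.
Nov 27 is 20 days after Nov 7; 20 mod 7 = 6, so Tuesday + 6 = Monday.
2777 mod 7 = 5, so 2777 days before a Monday is Monday − 5 = Wednesday.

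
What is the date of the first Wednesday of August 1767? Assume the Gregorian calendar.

August 1, 1767 is a Saturday.
The first Wednesday is therefore August 5 (4 days later).

August 5, 1767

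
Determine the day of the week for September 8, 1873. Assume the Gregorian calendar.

Doomsday rule: the anchor day for the 1800s is Friday. For year 73: 73÷12 = 6 r 1, and 1÷4 = 0, so 6+1+0 = 7.
Friday + 7 ≡ Friday — that's 1873's doomsday.
In September the doomsday date is Sep 5.
Sep 8 is 3 days after Sep 5; 3 mod 7 = 3, so Friday + 3 = Monday.

Monday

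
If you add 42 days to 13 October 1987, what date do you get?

November 24, 1987

Oct has 31 days: +19 → Nov 1, 1987 (23 left).
+23 → Nov 24, 1987.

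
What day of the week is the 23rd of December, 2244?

Doomsday rule: the anchor day for the 2200s is Friday. For year 44: 44÷12 = 3 r 8, and 8÷4 = 2, so 3+8+2 = 13.
Friday + 13 ≡ Thursday — that's 2244's doomsday.
In December the doomsday date is Dec 12.
Dec 23 is 11 days after Dec 12; 11 mod 7 = 4, so Thursday + 4 = Monday.

Monday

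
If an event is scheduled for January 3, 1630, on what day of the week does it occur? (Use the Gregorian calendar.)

Thursday

Doomsday rule: the anchor day for the 1600s is Tuesday. For year 30: 30÷12 = 2 r 6, and 6÷4 = 1, so 2+6+1 = 9.
Tuesday + 9 ≡ Thursday — that's 1630's doomsday.
In January the doomsday date is Jan 3 (1630 is not a leap year).
Jan 3 is the doomsday itself: Thursday.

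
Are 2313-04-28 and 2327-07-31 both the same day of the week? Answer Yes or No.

No

From Apr 28, 2313 to Jul 31, 2327 is 5207 days.
5207 mod 7 = 6, so they are different weekdays.
(Apr 28, 2313 is a Monday; Jul 31, 2327 is a Sunday.)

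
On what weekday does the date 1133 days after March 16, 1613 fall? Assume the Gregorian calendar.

First find the weekday of Mar 16, 1613. Doomsday rule: the anchor day for the 1600s is Tuesday. For year 13: 13÷12 = 1 r 1, and 1÷4 = 0, so 1+1+0 = 2.
Tuesday + 2 ≡ Thursday — that's 1613's doomsday.
In March the doomsday date is Mar 14.
Mar 16 is 2 days after Mar 14; 2 mod 7 = 2, so Thursday + 2 = Saturday.
1133 mod 7 = 6, so 1133 days after a Saturday is Saturday + 6 = Friday.

Friday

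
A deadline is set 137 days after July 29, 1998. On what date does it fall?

Jul has 31 days: +3 → Aug 1, 1998 (134 left).
Aug has 31 days: +31 → Sep 1, 1998 (103 left).
Sep has 30 days: +30 → Oct 1, 1998 (73 left).
Oct has 31 days: +31 → Nov 1, 1998 (42 left).
Nov has 30 days: +30 → Dec 1, 1998 (12 left).
+12 → Dec 13, 1998.

December 13, 1998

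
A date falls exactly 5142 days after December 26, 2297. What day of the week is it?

First find the weekday of Dec 26, 2297. Doomsday rule: the anchor day for the 2200s is Friday. For year 97: 97÷12 = 8 r 1, and 1÷4 = 0, so 8+1+0 = 9.
Friday + 9 ≡ Sunday — that's 2297's doomsday.
In December the doomsday date is Dec 12.
Dec 26 is 14 days after Dec 12; 14 mod 7 = 0, so Sunday + 0 = Sunday.
5142 mod 7 = 4, so 5142 days after a Sunday is Sunday + 4 = Thursday.

Thursday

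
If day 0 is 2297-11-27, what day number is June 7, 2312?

5305

Nov 27, 2297 → Nov 27, 2298: 365 days.
Nov 27, 2298 → Nov 27, 2299: 365 days.
Nov 27, 2299 → Nov 27, 2300: 365 days.
Nov 27, 2300 → Nov 27, 2301: 365 days.
Nov 27, 2301 → Nov 27, 2302: 365 days.
Nov 27, 2302 → Nov 27, 2303: 365 days.
Nov 27, 2303 → Nov 27, 2304: 366 days (Feb 29, 2304 is in that span).
Nov 27, 2304 → Nov 27, 2305: 365 days.
Nov 27, 2305 → Nov 27, 2306: 365 days.
Nov 27, 2306 → Nov 27, 2307: 365 days.
Nov 27, 2307 → Nov 27, 2308: 366 days (Feb 29, 2308 is in that span).
Nov 27, 2308 → Nov 27, 2309: 365 days.
Nov 27, 2309 → Nov 27, 2310: 365 days.
Nov 27, 2310 → Nov 27, 2311: 365 days.
Nov 27, 2311 → Dec 27, 2311: 30 days (November has 30).
Dec 27, 2311 → Jan 27, 2312: 31 days (December has 31).
Jan 27, 2312 → Feb 27, 2312: 31 days (January has 31).
Feb 27, 2312 → Mar 27, 2312: 29 days (February has 29).
Mar 27, 2312 → Apr 27, 2312: 31 days (March has 31).
Apr 27, 2312 → May 27, 2312: 30 days (April has 30).
May 27, 2312 → Jun 7, 2312: 11 days.
Total: 5305 days.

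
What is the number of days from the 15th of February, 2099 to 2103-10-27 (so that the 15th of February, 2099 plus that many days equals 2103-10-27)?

1714

Feb 15, 2099 → Feb 15, 2100: 365 days.
Feb 15, 2100 → Feb 15, 2101: 365 days.
Feb 15, 2101 → Feb 15, 2102: 365 days.
Feb 15, 2102 → Feb 15, 2103: 365 days.
Feb 15, 2103 → Mar 15, 2103: 28 days (February has 28).
Mar 15, 2103 → Apr 15, 2103: 31 days (March has 31).
Apr 15, 2103 → May 15, 2103: 30 days (April has 30).
May 15, 2103 → Jun 15, 2103: 31 days (May has 31).
Jun 15, 2103 → Jul 15, 2103: 30 days (June has 30).
Jul 15, 2103 → Aug 15, 2103: 31 days (July has 31).
Aug 15, 2103 → Sep 15, 2103: 31 days (August has 31).
Sep 15, 2103 → Oct 15, 2103: 30 days (September has 30).
Oct 15, 2103 → Oct 27, 2103: 12 days.
Total: 1714 days.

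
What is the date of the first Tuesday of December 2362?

December 4, 2362

December 1, 2362 is a Saturday.
The first Tuesday is therefore December 4 (3 days later).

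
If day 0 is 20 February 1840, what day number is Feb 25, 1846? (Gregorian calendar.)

2197

Feb 20, 1840 → Feb 20, 1841: 366 days (Feb 29, 1840 is in that span).
Feb 20, 1841 → Feb 20, 1842: 365 days.
Feb 20, 1842 → Feb 20, 1843: 365 days.
Feb 20, 1843 → Feb 20, 1844: 365 days.
Feb 20, 1844 → Feb 20, 1845: 366 days (Feb 29, 1844 is in that span).
Feb 20, 1845 → Mar 20, 1845: 28 days (February has 28).
Mar 20, 1845 → Apr 20, 1845: 31 days (March has 31).
Apr 20, 1845 → May 20, 1845: 30 days (April has 30).
May 20, 1845 → Jun 20, 1845: 31 days (May has 31).
Jun 20, 1845 → Jul 20, 1845: 30 days (June has 30).
Jul 20, 1845 → Aug 20, 1845: 31 days (July has 31).
Aug 20, 1845 → Sep 20, 1845: 31 days (August has 31).
Sep 20, 1845 → Oct 20, 1845: 30 days (September has 30).
Oct 20, 1845 → Nov 20, 1845: 31 days (October has 31).
Nov 20, 1845 → Dec 20, 1845: 30 days (November has 30).
Dec 20, 1845 → Jan 20, 1846: 31 days (December has 31).
Jan 20, 1846 → Feb 20, 1846: 31 days (January has 31).
Feb 20, 1846 → Feb 25, 1846: 5 days.
Total: 2197 days.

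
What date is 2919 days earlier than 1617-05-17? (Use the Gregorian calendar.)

−365 (one year) → May 17, 1616 (2554 left).
−366 (one year; includes Feb 29, 1616) → May 17, 1615 (2188 left).
−365 (one year) → May 17, 1614 (1823 left).
−365 (one year) → May 17, 1613 (1458 left).
−365 (one year) → May 17, 1612 (1093 left).
−366 (one year; includes Feb 29, 1612) → May 17, 1611 (727 left).
−365 (one year) → May 17, 1610 (362 left).
−17 → Apr 30, 1610 (end of Apr, 30 days; 345 left).
−30 → Mar 31, 1610 (end of Mar, 31 days; 315 left).
−31 → Feb 28, 1610 (end of Feb, 28 days; 284 left).
−28 → Jan 31, 1610 (end of Jan, 31 days; 256 left).
−31 → Dec 31, 1609 (end of Dec, 31 days; 225 left).
−31 → Nov 30, 1609 (end of Nov, 30 days; 194 left).
−30 → Oct 31, 1609 (end of Oct, 31 days; 164 left).
−31 → Sep 30, 1609 (end of Sep, 30 days; 133 left).
−30 → Aug 31, 1609 (end of Aug, 31 days; 103 left).
−31 → Jul 31, 1609 (end of Jul, 31 days; 72 left).
−31 → Jun 30, 1609 (end of Jun, 30 days; 41 left).
−30 → May 31, 1609 (end of May, 31 days; 11 left).
−11 → May 20, 1609.

May 20, 1609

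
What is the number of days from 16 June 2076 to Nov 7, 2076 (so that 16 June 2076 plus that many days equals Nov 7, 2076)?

Jun 16, 2076 → Jul 16, 2076: 30 days (June has 30).
Jul 16, 2076 → Aug 16, 2076: 31 days (July has 31).
Aug 16, 2076 → Sep 16, 2076: 31 days (August has 31).
Sep 16, 2076 → Oct 16, 2076: 30 days (September has 30).
Oct 16, 2076 → Nov 7, 2076: 22 days.
Total: 144 days.

144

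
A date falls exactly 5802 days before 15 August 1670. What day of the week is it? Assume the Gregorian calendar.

First find the weekday of Aug 15, 1670. Doomsday rule: the anchor day for the 1600s is Tuesday. For year 70: 70÷12 = 5 r 10, and 10÷4 = 2, so 5+10+2 = 17.
Tuesday + 17 ≡ Friday — that's 1670's doomsday.
In August the doomsday date is Aug 8.
Aug 15 is 7 days after Aug 8; 7 mod 7 = 0, so Friday + 0 = Friday.
5802 mod 7 = 6, so 5802 days before a Friday is Friday − 6 = Saturday.

Saturday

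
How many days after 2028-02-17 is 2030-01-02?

Feb 17, 2028 → Feb 17, 2029: 366 days (Feb 29, 2028 is in that span).
Feb 17, 2029 → Mar 17, 2029: 28 days (February has 28).
Mar 17, 2029 → Apr 17, 2029: 31 days (March has 31).
Apr 17, 2029 → May 17, 2029: 30 days (April has 30).
May 17, 2029 → Jun 17, 2029: 31 days (May has 31).
Jun 17, 2029 → Jul 17, 2029: 30 days (June has 30).
Jul 17, 2029 → Aug 17, 2029: 31 days (July has 31).
Aug 17, 2029 → Sep 17, 2029: 31 days (August has 31).
Sep 17, 2029 → Oct 17, 2029: 30 days (September has 30).
Oct 17, 2029 → Nov 17, 2029: 31 days (October has 31).
Nov 17, 2029 → Dec 17, 2029: 30 days (November has 30).
Dec 17, 2029 → Jan 2, 2030: 16 days.
Total: 685 days.

685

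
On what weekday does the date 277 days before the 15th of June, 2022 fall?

First find the weekday of Jun 15, 2022. Doomsday rule: the anchor day for the 2000s is Tuesday. For year 22: 22÷12 = 1 r 10, and 10÷4 = 2, so 1+10+2 = 13.
Tuesday + 13 ≡ Monday — that's 2022's doomsday.
In June the doomsday date is Jun 6.
Jun 15 is 9 days after Jun 6; 9 mod 7 = 2, so Monday + 2 = Wednesday.
277 mod 7 = 4, so 277 days before a Wednesday is Wednesday − 4 = Saturday.

Saturday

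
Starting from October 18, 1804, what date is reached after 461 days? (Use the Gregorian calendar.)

January 22, 1806

+365 (one year) → Oct 18, 1805 (96 left).
Oct has 31 days: +14 → Nov 1, 1805 (82 left).
Nov has 30 days: +30 → Dec 1, 1805 (52 left).
Dec has 31 days: +31 → Jan 1, 1806 (21 left).
+21 → Jan 22, 1806.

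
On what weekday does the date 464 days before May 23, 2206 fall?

First find the weekday of May 23, 2206. Doomsday rule: the anchor day for the 2200s is Friday. For year 06: 6÷12 = 0 r 6, and 6÷4 = 1, so 0+6+1 = 7.
Friday + 7 ≡ Friday — that's 2206's doomsday.
In May the doomsday date is May 9.
May 23 is 14 days after May 9; 14 mod 7 = 0, so Friday + 0 = Friday.
464 mod 7 = 2, so 464 days before a Friday is Friday − 2 = Wednesday.

Wednesday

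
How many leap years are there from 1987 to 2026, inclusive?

10

Multiples of 4 in [1987,2026]: 10.
Of those, multiples of 100: 1 (not leap unless ÷400).
Multiples of 400: 1.
Leap years = 10 − 1 + 1 = 10.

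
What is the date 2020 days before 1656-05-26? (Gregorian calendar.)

−366 (one year; includes Feb 29, 1656) → May 26, 1655 (1654 left).
−365 (one year) → May 26, 1654 (1289 left).
−365 (one year) → May 26, 1653 (924 left).
−365 (one year) → May 26, 1652 (559 left).
−366 (one year; includes Feb 29, 1652) → May 26, 1651 (193 left).
−26 → Apr 30, 1651 (end of Apr, 30 days; 167 left).
−30 → Mar 31, 1651 (end of Mar, 31 days; 137 left).
−31 → Feb 28, 1651 (end of Feb, 28 days; 106 left).
−28 → Jan 31, 1651 (end of Jan, 31 days; 78 left).
−31 → Dec 31, 1650 (end of Dec, 31 days; 47 left).
−31 → Nov 30, 1650 (end of Nov, 30 days; 16 left).
−16 → Nov 14, 1650.

November 14, 1650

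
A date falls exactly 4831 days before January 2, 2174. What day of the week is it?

Saturday

First find the weekday of Jan 2, 2174. Doomsday rule: the anchor day for the 2100s is Sunday. For year 74: 74÷12 = 6 r 2, and 2÷4 = 0, so 6+2+0 = 8.
Sunday + 8 ≡ Monday — that's 2174's doomsday.
In January the doomsday date is Jan 3 (2174 is not a leap year).
Jan 2 is 1 day before Jan 3; 1 mod 7 = 1, so Monday − 1 = Sunday.
4831 mod 7 = 1, so 4831 days before a Sunday is Sunday − 1 = Saturday.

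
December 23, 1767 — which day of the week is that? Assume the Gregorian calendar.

Wednesday

Doomsday rule: the anchor day for the 1700s is Sunday. For year 67: 67÷12 = 5 r 7, and 7÷4 = 1, so 5+7+1 = 13.
Sunday + 13 ≡ Saturday — that's 1767's doomsday.
In December the doomsday date is Dec 12.
Dec 23 is 11 days after Dec 12; 11 mod 7 = 4, so Saturday + 4 = Wednesday.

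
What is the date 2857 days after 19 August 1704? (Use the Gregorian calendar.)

+365 (one year) → Aug 19, 1705 (2492 left).
+365 (one year) → Aug 19, 1706 (2127 left).
+365 (one year) → Aug 19, 1707 (1762 left).
+366 (one year; includes Feb 29, 1708) → Aug 19, 1708 (1396 left).
+365 (one year) → Aug 19, 1709 (1031 left).
+365 (one year) → Aug 19, 1710 (666 left).
+365 (one year) → Aug 19, 1711 (301 left).
Aug has 31 days: +13 → Sep 1, 1711 (288 left).
Sep has 30 days: +30 → Oct 1, 1711 (258 left).
Oct has 31 days: +31 → Nov 1, 1711 (227 left).
Nov has 30 days: +30 → Dec 1, 1711 (197 left).
Dec has 31 days: +31 → Jan 1, 1712 (166 left).
Jan has 31 days: +31 → Feb 1, 1712 (135 left).
Feb has 29 days: +29 → Mar 1, 1712 (106 left).
Mar has 31 days: +31 → Apr 1, 1712 (75 left).
Apr has 30 days: +30 → May 1, 1712 (45 left).
May has 31 days: +31 → Jun 1, 1712 (14 left).
+14 → Jun 15, 1712.

June 15, 1712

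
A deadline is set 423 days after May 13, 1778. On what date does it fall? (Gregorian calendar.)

July 10, 1779

+365 (one year) → May 13, 1779 (58 left).
May has 31 days: +19 → Jun 1, 1779 (39 left).
Jun has 30 days: +30 → Jul 1, 1779 (9 left).
+9 → Jul 10, 1779.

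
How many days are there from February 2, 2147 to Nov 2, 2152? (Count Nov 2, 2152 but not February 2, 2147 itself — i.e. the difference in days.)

2100

Feb 2, 2147 → Feb 2, 2148: 365 days.
Feb 2, 2148 → Feb 2, 2149: 366 days (Feb 29, 2148 is in that span).
Feb 2, 2149 → Feb 2, 2150: 365 days.
Feb 2, 2150 → Feb 2, 2151: 365 days.
Feb 2, 2151 → Feb 2, 2152: 365 days.
Feb 2, 2152 → Mar 2, 2152: 29 days (February has 29).
Mar 2, 2152 → Apr 2, 2152: 31 days (March has 31).
Apr 2, 2152 → May 2, 2152: 30 days (April has 30).
May 2, 2152 → Jun 2, 2152: 31 days (May has 31).
Jun 2, 2152 → Jul 2, 2152: 30 days (June has 30).
Jul 2, 2152 → Aug 2, 2152: 31 days (July has 31).
Aug 2, 2152 → Sep 2, 2152: 31 days (August has 31).
Sep 2, 2152 → Oct 2, 2152: 30 days (September has 30).
Oct 2, 2152 → Nov 2, 2152: 31 days.
Total: 2100 days.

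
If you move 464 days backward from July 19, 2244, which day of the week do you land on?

First find the weekday of Jul 19, 2244. Doomsday rule: the anchor day for the 2200s is Friday. For year 44: 44÷12 = 3 r 8, and 8÷4 = 2, so 3+8+2 = 13.
Friday + 13 ≡ Thursday — that's 2244's doomsday.
In July the doomsday date is Jul 11.
Jul 19 is 8 days after Jul 11; 8 mod 7 = 1, so Thursday + 1 = Friday.
464 mod 7 = 2, so 464 days before a Friday is Friday − 2 = Wednesday.

Wednesday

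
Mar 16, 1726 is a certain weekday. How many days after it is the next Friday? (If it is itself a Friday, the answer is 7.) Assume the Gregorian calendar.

Mar 16, 1726 is a Saturday.
From Saturday to the next Friday is 6 days.

6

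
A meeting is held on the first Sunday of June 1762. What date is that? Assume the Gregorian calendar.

June 6, 1762

June 1, 1762 is a Tuesday.
The first Sunday is therefore June 6 (5 days later).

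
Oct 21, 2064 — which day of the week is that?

Tuesday

Doomsday rule: the anchor day for the 2000s is Tuesday. For year 64: 64÷12 = 5 r 4, and 4÷4 = 1, so 5+4+1 = 10.
Tuesday + 10 ≡ Friday — that's 2064's doomsday.
In October the doomsday date is Oct 10.
Oct 21 is 11 days after Oct 10; 11 mod 7 = 4, so Friday + 4 = Tuesday.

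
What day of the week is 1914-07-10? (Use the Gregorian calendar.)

Doomsday rule: the anchor day for the 1900s is Wednesday. For year 14: 14÷12 = 1 r 2, and 2÷4 = 0, so 1+2+0 = 3.
Wednesday + 3 ≡ Saturday — that's 1914's doomsday.
In July the doomsday date is Jul 11.
Jul 10 is 1 day before Jul 11; 1 mod 7 = 1, so Saturday − 1 = Friday.

Friday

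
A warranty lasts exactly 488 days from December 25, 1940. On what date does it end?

+365 (one year) → Dec 25, 1941 (123 left).
Dec has 31 days: +7 → Jan 1, 1942 (116 left).
Jan has 31 days: +31 → Feb 1, 1942 (85 left).
Feb has 28 days: +28 → Mar 1, 1942 (57 left).
Mar has 31 days: +31 → Apr 1, 1942 (26 left).
+26 → Apr 27, 1942.

April 27, 1942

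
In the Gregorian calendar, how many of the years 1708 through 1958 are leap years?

61

Multiples of 4 in [1708,1958]: 63.
Of those, multiples of 100: 2 (not leap unless ÷400).
Multiples of 400: 0.
Leap years = 63 − 2 + 0 = 61.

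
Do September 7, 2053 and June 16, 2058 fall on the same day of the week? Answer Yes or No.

Yes

From Sep 7, 2053 to Jun 16, 2058 is 1743 days.
1743 mod 7 = 0, so they are the same weekday.
(Sep 7, 2053 is a Sunday; Jun 16, 2058 is a Sunday.)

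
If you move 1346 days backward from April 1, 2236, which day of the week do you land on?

Apr 1, 2236 is a Friday.
1346 mod 7 = 2, so 1346 days before a Friday is Friday − 2 = Wednesday.

Wednesday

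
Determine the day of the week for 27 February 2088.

Doomsday rule: the anchor day for the 2000s is Tuesday. For year 88: 88÷12 = 7 r 4, and 4÷4 = 1, so 7+4+1 = 12.
Tuesday + 12 ≡ Sunday — that's 2088's doomsday.
In February the doomsday date is Feb 29 (2088 is a leap year (divisible by 4)).
Feb 27 is 2 days before Feb 29; 2 mod 7 = 2, so Sunday − 2 = Friday.

Friday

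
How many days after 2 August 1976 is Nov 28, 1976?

Aug 2, 1976 → Sep 2, 1976: 31 days (August has 31).
Sep 2, 1976 → Oct 2, 1976: 30 days (September has 30).
Oct 2, 1976 → Nov 2, 1976: 31 days (October has 31).
Nov 2, 1976 → Nov 28, 1976: 26 days.
Total: 118 days.

118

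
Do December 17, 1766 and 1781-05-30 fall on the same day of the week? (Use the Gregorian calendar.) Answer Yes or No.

From Dec 17, 1766 to May 30, 1781 is 5278 days.
5278 mod 7 = 0, so they are the same weekday.
(Dec 17, 1766 is a Wednesday; May 30, 1781 is a Wednesday.)

Yes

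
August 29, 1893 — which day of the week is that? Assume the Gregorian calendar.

Tuesday

Doomsday rule: the anchor day for the 1800s is Friday. For year 93: 93÷12 = 7 r 9, and 9÷4 = 2, so 7+9+2 = 18.
Friday + 18 ≡ Tuesday — that's 1893's doomsday.
In August the doomsday date is Aug 8.
Aug 29 is 21 days after Aug 8; 21 mod 7 = 0, so Tuesday + 0 = Tuesday.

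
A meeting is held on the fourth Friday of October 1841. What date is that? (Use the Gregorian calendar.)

October 22, 1841

October 1, 1841 is a Friday.
The first Friday is therefore October 1 (same day).
The fourth Friday is 1 + 3×7 = October 22.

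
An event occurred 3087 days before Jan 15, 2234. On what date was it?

August 3, 2225

−365 (one year) → Jan 15, 2233 (2722 left).
−366 (one year; includes Feb 29, 2232) → Jan 15, 2232 (2356 left).
−365 (one year) → Jan 15, 2231 (1991 left).
−365 (one year) → Jan 15, 2230 (1626 left).
−365 (one year) → Jan 15, 2229 (1261 left).
−366 (one year; includes Feb 29, 2228) → Jan 15, 2228 (895 left).
−365 (one year) → Jan 15, 2227 (530 left).
−365 (one year) → Jan 15, 2226 (165 left).
−15 → Dec 31, 2225 (end of Dec, 31 days; 150 left).
−31 → Nov 30, 2225 (end of Nov, 30 days; 119 left).
−30 → Oct 31, 2225 (end of Oct, 31 days; 89 left).
−31 → Sep 30, 2225 (end of Sep, 30 days; 58 left).
−30 → Aug 31, 2225 (end of Aug, 31 days; 28 left).
−28 → Aug 3, 2225.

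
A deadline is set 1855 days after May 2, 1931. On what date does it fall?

+366 (one year; includes Feb 29, 1932) → May 2, 1932 (1489 left).
+365 (one year) → May 2, 1933 (1124 left).
+365 (one year) → May 2, 1934 (759 left).
+365 (one year) → May 2, 1935 (394 left).
May has 31 days: +30 → Jun 1, 1935 (364 left).
Jun has 30 days: +30 → Jul 1, 1935 (334 left).
Jul has 31 days: +31 → Aug 1, 1935 (303 left).
Aug has 31 days: +31 → Sep 1, 1935 (272 left).
Sep has 30 days: +30 → Oct 1, 1935 (242 left).
Oct has 31 days: +31 → Nov 1, 1935 (211 left).
Nov has 30 days: +30 → Dec 1, 1935 (181 left).
Dec has 31 days: +31 → Jan 1, 1936 (150 left).
Jan has 31 days: +31 → Feb 1, 1936 (119 left).
Feb has 29 days: +29 → Mar 1, 1936 (90 left).
Mar has 31 days: +31 → Apr 1, 1936 (59 left).
Apr has 30 days: +30 → May 1, 1936 (29 left).
+29 → May 30, 1936.

May 30, 1936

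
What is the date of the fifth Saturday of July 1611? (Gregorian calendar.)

July 30, 1611

July 1, 1611 is a Friday.
The first Saturday is therefore July 2 (1 days later).
The fifth Saturday is 2 + 4×7 = July 30.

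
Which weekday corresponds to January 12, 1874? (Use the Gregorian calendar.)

Doomsday rule: the anchor day for the 1800s is Friday. For year 74: 74÷12 = 6 r 2, and 2÷4 = 0, so 6+2+0 = 8.
Friday + 8 ≡ Saturday — that's 1874's doomsday.
In January the doomsday date is Jan 3 (1874 is not a leap year).
Jan 12 is 9 days after Jan 3; 9 mod 7 = 2, so Saturday + 2 = Monday.

Monday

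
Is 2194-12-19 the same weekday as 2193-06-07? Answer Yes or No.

Yes

From Jun 7, 2193 to Dec 19, 2194 is 560 days.
560 mod 7 = 0, so they are the same weekday.
(Jun 7, 2193 is a Friday; Dec 19, 2194 is a Friday.)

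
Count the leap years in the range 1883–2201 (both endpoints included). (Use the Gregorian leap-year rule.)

77

Multiples of 4 in [1883,2201]: 80.
Of those, multiples of 100: 4 (not leap unless ÷400).
Multiples of 400: 1.
Leap years = 80 − 4 + 1 = 77.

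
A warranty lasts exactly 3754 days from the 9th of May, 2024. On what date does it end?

August 19, 2034

+365 (one year) → May 9, 2025 (3389 left).
+365 (one year) → May 9, 2026 (3024 left).
+365 (one year) → May 9, 2027 (2659 left).
+366 (one year; includes Feb 29, 2028) → May 9, 2028 (2293 left).
+365 (one year) → May 9, 2029 (1928 left).
+365 (one year) → May 9, 2030 (1563 left).
+365 (one year) → May 9, 2031 (1198 left).
+366 (one year; includes Feb 29, 2032) → May 9, 2032 (832 left).
+365 (one year) → May 9, 2033 (467 left).
+365 (one year) → May 9, 2034 (102 left).
May has 31 days: +23 → Jun 1, 2034 (79 left).
Jun has 30 days: +30 → Jul 1, 2034 (49 left).
Jul has 31 days: +31 → Aug 1, 2034 (18 left).
+18 → Aug 19, 2034.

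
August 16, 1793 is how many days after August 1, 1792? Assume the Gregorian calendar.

Aug 1, 1792 → Sep 1, 1792: 31 days (August has 31).
Sep 1, 1792 → Oct 1, 1792: 30 days (September has 30).
Oct 1, 1792 → Nov 1, 1792: 31 days (October has 31).
Nov 1, 1792 → Dec 1, 1792: 30 days (November has 30).
Dec 1, 1792 → Jan 1, 1793: 31 days (December has 31).
Jan 1, 1793 → Feb 1, 1793: 31 days (January has 31).
Feb 1, 1793 → Mar 1, 1793: 28 days (February has 28).
Mar 1, 1793 → Apr 1, 1793: 31 days (March has 31).
Apr 1, 1793 → May 1, 1793: 30 days (April has 30).
May 1, 1793 → Jun 1, 1793: 31 days (May has 31).
Jun 1, 1793 → Jul 1, 1793: 30 days (June has 30).
Jul 1, 1793 → Aug 1, 1793: 31 days (July has 31).
Aug 1, 1793 → Aug 16, 1793: 15 days.
Total: 380 days.

380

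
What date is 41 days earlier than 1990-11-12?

−12 → Oct 31, 1990 (end of Oct, 31 days; 29 left).
−29 → Oct 2, 1990.

October 2, 1990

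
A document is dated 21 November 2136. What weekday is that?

Wednesday

Doomsday rule: the anchor day for the 2100s is Sunday. For year 36: 36÷12 = 3 r 0, and 0÷4 = 0, so 3+0+0 = 3.
Sunday + 3 ≡ Wednesday — that's 2136's doomsday.
In November the doomsday date is Nov 7.
Nov 21 is 14 days after Nov 7; 14 mod 7 = 0, so Wednesday + 0 = Wednesday.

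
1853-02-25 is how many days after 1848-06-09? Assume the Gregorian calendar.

1722

Jun 9, 1848 → Jun 9, 1849: 365 days.
Jun 9, 1849 → Jun 9, 1850: 365 days.
Jun 9, 1850 → Jun 9, 1851: 365 days.
Jun 9, 1851 → Jun 9, 1852: 366 days (Feb 29, 1852 is in that span).
Jun 9, 1852 → Jul 9, 1852: 30 days (June has 30).
Jul 9, 1852 → Aug 9, 1852: 31 days (July has 31).
Aug 9, 1852 → Sep 9, 1852: 31 days (August has 31).
Sep 9, 1852 → Oct 9, 1852: 30 days (September has 30).
Oct 9, 1852 → Nov 9, 1852: 31 days (October has 31).
Nov 9, 1852 → Dec 9, 1852: 30 days (November has 30).
Dec 9, 1852 → Jan 9, 1853: 31 days (December has 31).
Jan 9, 1853 → Feb 9, 1853: 31 days (January has 31).
Feb 9, 1853 → Feb 25, 1853: 16 days.
Total: 1722 days.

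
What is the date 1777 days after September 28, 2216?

August 10, 2221

+365 (one year) → Sep 28, 2217 (1412 left).
+365 (one year) → Sep 28, 2218 (1047 left).
+365 (one year) → Sep 28, 2219 (682 left).
+366 (one year; includes Feb 29, 2220) → Sep 28, 2220 (316 left).
Sep has 30 days: +3 → Oct 1, 2220 (313 left).
Oct has 31 days: +31 → Nov 1, 2220 (282 left).
Nov has 30 days: +30 → Dec 1, 2220 (252 left).
Dec has 31 days: +31 → Jan 1, 2221 (221 left).
Jan has 31 days: +31 → Feb 1, 2221 (190 left).
Feb has 28 days: +28 → Mar 1, 2221 (162 left).
Mar has 31 days: +31 → Apr 1, 2221 (131 left).
Apr has 30 days: +30 → May 1, 2221 (101 left).
May has 31 days: +31 → Jun 1, 2221 (70 left).
Jun has 30 days: +30 → Jul 1, 2221 (40 left).
Jul has 31 days: +31 → Aug 1, 2221 (9 left).
+9 → Aug 10, 2221.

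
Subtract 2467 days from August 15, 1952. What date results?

November 13, 1945

−366 (one year; includes Feb 29, 1952) → Aug 15, 1951 (2101 left).
−365 (one year) → Aug 15, 1950 (1736 left).
−365 (one year) → Aug 15, 1949 (1371 left).
−365 (one year) → Aug 15, 1948 (1006 left).
−366 (one year; includes Feb 29, 1948) → Aug 15, 1947 (640 left).
−365 (one year) → Aug 15, 1946 (275 left).
−15 → Jul 31, 1946 (end of Jul, 31 days; 260 left).
−31 → Jun 30, 1946 (end of Jun, 30 days; 229 left).
−30 → May 31, 1946 (end of May, 31 days; 199 left).
−31 → Apr 30, 1946 (end of Apr, 30 days; 168 left).
−30 → Mar 31, 1946 (end of Mar, 31 days; 138 left).
−31 → Feb 28, 1946 (end of Feb, 28 days; 107 left).
−28 → Jan 31, 1946 (end of Jan, 31 days; 79 left).
−31 → Dec 31, 1945 (end of Dec, 31 days; 48 left).
−31 → Nov 30, 1945 (end of Nov, 30 days; 17 left).
−17 → Nov 13, 1945.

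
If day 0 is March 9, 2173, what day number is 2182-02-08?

3258

Mar 9, 2173 → Mar 9, 2174: 365 days.
Mar 9, 2174 → Mar 9, 2175: 365 days.
Mar 9, 2175 → Mar 9, 2176: 366 days (Feb 29, 2176 is in that span).
Mar 9, 2176 → Mar 9, 2177: 365 days.
Mar 9, 2177 → Mar 9, 2178: 365 days.
Mar 9, 2178 → Mar 9, 2179: 365 days.
Mar 9, 2179 → Mar 9, 2180: 366 days (Feb 29, 2180 is in that span).
Mar 9, 2180 → Mar 9, 2181: 365 days.
Mar 9, 2181 → Apr 9, 2181: 31 days (March has 31).
Apr 9, 2181 → May 9, 2181: 30 days (April has 30).
May 9, 2181 → Jun 9, 2181: 31 days (May has 31).
Jun 9, 2181 → Jul 9, 2181: 30 days (June has 30).
Jul 9, 2181 → Aug 9, 2181: 31 days (July has 31).
Aug 9, 2181 → Sep 9, 2181: 31 days (August has 31).
Sep 9, 2181 → Oct 9, 2181: 30 days (September has 30).
Oct 9, 2181 → Nov 9, 2181: 31 days (October has 31).
Nov 9, 2181 → Dec 9, 2181: 30 days (November has 30).
Dec 9, 2181 → Jan 9, 2182: 31 days (December has 31).
Jan 9, 2182 → Feb 8, 2182: 30 days.
Total: 3258 days.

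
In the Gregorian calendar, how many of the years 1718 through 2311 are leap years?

143

Multiples of 4 in [1718,2311]: 148.
Of those, multiples of 100: 6 (not leap unless ÷400).
Multiples of 400: 1.
Leap years = 148 − 6 + 1 = 143.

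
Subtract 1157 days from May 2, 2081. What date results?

March 2, 2078

−365 (one year) → May 2, 2080 (792 left).
−366 (one year; includes Feb 29, 2080) → May 2, 2079 (426 left).
−365 (one year) → May 2, 2078 (61 left).
−2 → Apr 30, 2078 (end of Apr, 30 days; 59 left).
−30 → Mar 31, 2078 (end of Mar, 31 days; 29 left).
−29 → Mar 2, 2078.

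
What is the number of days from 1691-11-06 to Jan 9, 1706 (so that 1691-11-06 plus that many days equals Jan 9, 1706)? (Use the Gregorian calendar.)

Nov 6, 1691 → Nov 6, 1692: 366 days (Feb 29, 1692 is in that span).
Nov 6, 1692 → Nov 6, 1693: 365 days.
Nov 6, 1693 → Nov 6, 1694: 365 days.
Nov 6, 1694 → Nov 6, 1695: 365 days.
Nov 6, 1695 → Nov 6, 1696: 366 days (Feb 29, 1696 is in that span).
Nov 6, 1696 → Nov 6, 1697: 365 days.
Nov 6, 1697 → Nov 6, 1698: 365 days.
Nov 6, 1698 → Nov 6, 1699: 365 days.
Nov 6, 1699 → Nov 6, 1700: 365 days.
Nov 6, 1700 → Nov 6, 1701: 365 days.
Nov 6, 1701 → Nov 6, 1702: 365 days.
Nov 6, 1702 → Nov 6, 1703: 365 days.
Nov 6, 1703 → Nov 6, 1704: 366 days (Feb 29, 1704 is in that span).
Nov 6, 1704 → Nov 6, 1705: 365 days.
Nov 6, 1705 → Dec 6, 1705: 30 days (November has 30).
Dec 6, 1705 → Jan 6, 1706: 31 days (December has 31).
Jan 6, 1706 → Jan 9, 1706: 3 days.
Total: 5177 days.

5177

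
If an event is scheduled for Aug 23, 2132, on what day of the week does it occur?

Saturday

Doomsday rule: the anchor day for the 2100s is Sunday. For year 32: 32÷12 = 2 r 8, and 8÷4 = 2, so 2+8+2 = 12.
Sunday + 12 ≡ Friday — that's 2132's doomsday.
In August the doomsday date is Aug 8.
Aug 23 is 15 days after Aug 8; 15 mod 7 = 1, so Friday + 1 = Saturday.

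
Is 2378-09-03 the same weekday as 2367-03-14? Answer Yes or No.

No

From Mar 14, 2367 to Sep 3, 2378 is 4191 days.
4191 mod 7 = 5, so they are different weekdays.
(Mar 14, 2367 is a Tuesday; Sep 3, 2378 is a Sunday.)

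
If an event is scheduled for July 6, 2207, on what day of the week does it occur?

Monday

Doomsday rule: the anchor day for the 2200s is Friday. For year 07: 7÷12 = 0 r 7, and 7÷4 = 1, so 0+7+1 = 8.
Friday + 8 ≡ Saturday — that's 2207's doomsday.
In July the doomsday date is Jul 11.
Jul 6 is 5 days before Jul 11; 5 mod 7 = 5, so Saturday − 5 = Monday.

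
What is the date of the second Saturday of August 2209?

August 12, 2209

August 1, 2209 is a Tuesday.
The first Saturday is therefore August 5 (4 days later).
The second Saturday is 5 + 1×7 = August 12.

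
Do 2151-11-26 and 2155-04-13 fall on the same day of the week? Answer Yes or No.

No

From Nov 26, 2151 to Apr 13, 2155 is 1234 days.
1234 mod 7 = 2, so they are different weekdays.
(Nov 26, 2151 is a Friday; Apr 13, 2155 is a Sunday.)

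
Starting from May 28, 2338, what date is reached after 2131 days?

March 28, 2344

+365 (one year) → May 28, 2339 (1766 left).
+366 (one year; includes Feb 29, 2340) → May 28, 2340 (1400 left).
+365 (one year) → May 28, 2341 (1035 left).
+365 (one year) → May 28, 2342 (670 left).
+365 (one year) → May 28, 2343 (305 left).
May has 31 days: +4 → Jun 1, 2343 (301 left).
Jun has 30 days: +30 → Jul 1, 2343 (271 left).
Jul has 31 days: +31 → Aug 1, 2343 (240 left).
Aug has 31 days: +31 → Sep 1, 2343 (209 left).
Sep has 30 days: +30 → Oct 1, 2343 (179 left).
Oct has 31 days: +31 → Nov 1, 2343 (148 left).
Nov has 30 days: +30 → Dec 1, 2343 (118 left).
Dec has 31 days: +31 → Jan 1, 2344 (87 left).
Jan has 31 days: +31 → Feb 1, 2344 (56 left).
Feb has 29 days: +29 → Mar 1, 2344 (27 left).
+27 → Mar 28, 2344.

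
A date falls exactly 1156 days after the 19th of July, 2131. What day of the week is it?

First find the weekday of Jul 19, 2131. Doomsday rule: the anchor day for the 2100s is Sunday. For year 31: 31÷12 = 2 r 7, and 7÷4 = 1, so 2+7+1 = 10.
Sunday + 10 ≡ Wednesday — that's 2131's doomsday.
In July the doomsday date is Jul 11.
Jul 19 is 8 days after Jul 11; 8 mod 7 = 1, so Wednesday + 1 = Thursday.
1156 mod 7 = 1, so 1156 days after a Thursday is Thursday + 1 = Friday.

Friday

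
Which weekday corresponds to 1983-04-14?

Thursday

Doomsday rule: the anchor day for the 1900s is Wednesday. For year 83: 83÷12 = 6 r 11, and 11÷4 = 2, so 6+11+2 = 19.
Wednesday + 19 ≡ Monday — that's 1983's doomsday.
In April the doomsday date is Apr 4.
Apr 14 is 10 days after Apr 4; 10 mod 7 = 3, so Monday + 3 = Thursday.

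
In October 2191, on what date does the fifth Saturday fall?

October 1, 2191 is a Saturday.
The first Saturday is therefore October 1 (same day).
The fifth Saturday is 1 + 4×7 = October 29.

October 29, 2191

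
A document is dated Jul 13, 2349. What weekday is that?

Doomsday rule: the anchor day for the 2300s is Wednesday. For year 49: 49÷12 = 4 r 1, and 1÷4 = 0, so 4+1+0 = 5.
Wednesday + 5 ≡ Monday — that's 2349's doomsday.
In July the doomsday date is Jul 11.
Jul 13 is 2 days after Jul 11; 2 mod 7 = 2, so Monday + 2 = Wednesday.

Wednesday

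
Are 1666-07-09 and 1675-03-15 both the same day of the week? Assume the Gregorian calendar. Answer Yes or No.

Yes

From Jul 9, 1666 to Mar 15, 1675 is 3171 days.
3171 mod 7 = 0, so they are the same weekday.
(Jul 9, 1666 is a Friday; Mar 15, 1675 is a Friday.)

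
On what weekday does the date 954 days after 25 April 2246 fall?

Monday

Apr 25, 2246 is a Saturday.
954 mod 7 = 2, so 954 days after a Saturday is Saturday + 2 = Monday.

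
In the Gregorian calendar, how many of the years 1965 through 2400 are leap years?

106

Multiples of 4 in [1965,2400]: 109.
Of those, multiples of 100: 5 (not leap unless ÷400).
Multiples of 400: 2.
Leap years = 109 − 5 + 2 = 106.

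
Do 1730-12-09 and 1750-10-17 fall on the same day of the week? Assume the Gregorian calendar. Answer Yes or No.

From Dec 9, 1730 to Oct 17, 1750 is 7252 days.
7252 mod 7 = 0, so they are the same weekday.
(Dec 9, 1730 is a Saturday; Oct 17, 1750 is a Saturday.)

Yes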